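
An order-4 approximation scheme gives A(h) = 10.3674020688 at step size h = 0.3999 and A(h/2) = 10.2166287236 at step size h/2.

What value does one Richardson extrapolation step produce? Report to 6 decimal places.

The method has order 4: 2^4 = 16.
Weighted: 163.4660595776 − 10.3674020688 = 153.0986575088
Extrapolated: 153.0986575088 / 15 = 10.2065771673

10.206577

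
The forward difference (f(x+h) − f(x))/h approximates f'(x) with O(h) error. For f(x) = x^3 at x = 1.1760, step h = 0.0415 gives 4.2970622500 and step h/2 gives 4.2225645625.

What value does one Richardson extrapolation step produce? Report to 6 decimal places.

r = 1: numerator weight 2, denominator 1.
Numerator 2×A(h/2) − A(h) = 2×4.2225645625 − 4.2970622500 = 4.1480668750
Denominator 2 − 1 = 1.
Result: 4.1480668750
Gap between inputs: 7.450e-02; correction applied: −0.0744976875.

4.148067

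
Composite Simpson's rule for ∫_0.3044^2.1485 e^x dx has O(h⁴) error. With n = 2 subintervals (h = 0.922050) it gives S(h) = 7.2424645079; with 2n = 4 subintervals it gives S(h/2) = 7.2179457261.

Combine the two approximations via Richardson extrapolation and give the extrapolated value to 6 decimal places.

Method order is 4; weight 2^4 = 16.
Numerator 16·A(h/2) − A(h) = 16·7.2179457261 − 7.2424645079 = 108.2446671097
Divide by 2^4 − 1 = 15.
Result: 7.2163111406
Correction |R − A(h/2)| = 1.635e-03; gap |A(h/2) − A(h)| = 2.452e-02.

7.216311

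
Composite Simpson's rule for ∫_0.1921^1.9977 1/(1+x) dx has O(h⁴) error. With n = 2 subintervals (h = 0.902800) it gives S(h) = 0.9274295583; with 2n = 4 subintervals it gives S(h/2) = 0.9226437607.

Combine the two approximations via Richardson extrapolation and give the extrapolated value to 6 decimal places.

0.922325

Leading term ∝ h^4; use weight 16 = 2^4.
16·0.9226437607 = 14.7623001712; subtract 0.9274295583 → 13.8348706129
Extrapolated: 13.8348706129 / 15 = 0.9223247075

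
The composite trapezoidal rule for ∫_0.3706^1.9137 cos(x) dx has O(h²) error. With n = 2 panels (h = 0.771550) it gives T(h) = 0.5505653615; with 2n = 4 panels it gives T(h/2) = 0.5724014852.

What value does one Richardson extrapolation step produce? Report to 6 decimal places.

0.579680

r = 2, so 2^r = 4.
Top: 4(0.5724014852) − (0.5505653615) = 1.7390405793
R = 1.7390405793/3 = 0.5796801931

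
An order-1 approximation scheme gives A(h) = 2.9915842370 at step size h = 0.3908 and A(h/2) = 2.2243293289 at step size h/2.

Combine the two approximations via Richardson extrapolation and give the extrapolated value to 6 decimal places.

Method order is 1; weight 2^1 = 2.
2^1·A(h/2) = 4.4486586578; minus A(h) gives 1.4570744208.
1.4570744208 ÷ 1 = 1.4570744208
Shift from A(h/2): −0.7672549081.

1.457074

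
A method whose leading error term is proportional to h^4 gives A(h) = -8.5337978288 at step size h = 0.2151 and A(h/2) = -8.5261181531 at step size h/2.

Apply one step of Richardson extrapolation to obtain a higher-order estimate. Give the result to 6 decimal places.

Method order is 4; weight 2^4 = 16.
2^4*A(h/2) = -136.4178904496; minus A(h) gives -127.8840926208.
(16*(-8.5261181531) − (-8.5337978288))/(16 − 1) = -8.5256061747

-8.525606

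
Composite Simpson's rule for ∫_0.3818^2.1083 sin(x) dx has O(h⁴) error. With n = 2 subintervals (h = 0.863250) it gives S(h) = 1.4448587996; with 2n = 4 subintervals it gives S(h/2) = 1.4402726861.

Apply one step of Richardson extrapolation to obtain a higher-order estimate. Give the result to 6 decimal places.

1.439967

Method order is 4; weight 2^4 = 16.
Top: 16(1.4402726861) − (1.4448587996) = 21.5995041780
Divide by 2^4 − 1 = 15.
R = 21.5995041780/15 = 1.4399669452
Shift from A(h/2): −0.0003057409.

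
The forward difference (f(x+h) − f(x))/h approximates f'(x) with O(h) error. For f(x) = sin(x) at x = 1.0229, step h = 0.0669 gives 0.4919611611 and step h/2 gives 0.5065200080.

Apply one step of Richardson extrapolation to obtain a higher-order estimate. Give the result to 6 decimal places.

r = 1, so 2^r = 2.
2·0.5065200080 = 1.0130400160; subtract 0.4919611611 → 0.5210788549
Divide by 2^1 − 1 = 1.
So the Richardson estimate is 0.5210788549.
Correction |R − A(h/2)| = 1.456e-02; gap |A(h/2) − A(h)| = 1.456e-02.

0.521079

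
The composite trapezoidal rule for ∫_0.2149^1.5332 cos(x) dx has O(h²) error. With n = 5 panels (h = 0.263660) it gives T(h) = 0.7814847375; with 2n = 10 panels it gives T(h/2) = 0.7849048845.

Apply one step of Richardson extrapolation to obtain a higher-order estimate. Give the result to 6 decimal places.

With r = 2 the leading error scales as h^2, so the weight is 2^2 = 4.
4*0.7849048845 − 0.7814847375 = 2.3581348005
Denominator 4 − 1 = 3.
(4*0.7849048845 − 0.7814847375)/(4 − 1) = 0.7860449335

0.786045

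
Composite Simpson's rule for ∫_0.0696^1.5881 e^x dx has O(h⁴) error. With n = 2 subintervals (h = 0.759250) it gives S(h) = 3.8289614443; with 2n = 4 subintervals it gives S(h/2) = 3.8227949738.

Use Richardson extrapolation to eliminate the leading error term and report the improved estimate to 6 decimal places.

3.822384

With r = 4 the leading error scales as h^4, so the weight is 2^4 = 16.
16×3.8227949738 = 61.1647195808; subtract 3.8289614443 → 57.3357581365
Denominator 16 − 1 = 15.
(16×3.8227949738 − 3.8289614443)/(16 − 1) = 3.8223838758
Shift from A(h/2): −0.0004110980.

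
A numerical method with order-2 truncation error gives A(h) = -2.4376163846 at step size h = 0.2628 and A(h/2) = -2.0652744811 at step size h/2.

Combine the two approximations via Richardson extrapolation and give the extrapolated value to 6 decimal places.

-1.941161

Method order is 2; weight 2^2 = 4.
Top: 4(-2.0652744811) − (-2.4376163846) = -5.8234815398
(4·(-2.0652744811) − (-2.4376163846))/(4 − 1) = -1.9411605133
Correction |R − A(h/2)| = 1.241e-01; gap |A(h/2) − A(h)| = 3.723e-01.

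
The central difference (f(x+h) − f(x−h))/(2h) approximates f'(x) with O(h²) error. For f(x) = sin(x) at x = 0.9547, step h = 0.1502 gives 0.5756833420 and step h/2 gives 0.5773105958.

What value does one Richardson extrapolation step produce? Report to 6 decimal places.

0.577853

Leading term ∝ h^2; use weight 4 = 2^2.
A(h/2) − A(h) = 0.5773105958 − 0.5756833420 = 0.0016272538
Divide by 2^2 − 1 = 3: 0.0016272538/3 = 0.0005424179
R = 0.5773105958 + 0.0005424179 = 0.5778530137
Gap between inputs: 1.627e-03; correction applied: +0.0005424179.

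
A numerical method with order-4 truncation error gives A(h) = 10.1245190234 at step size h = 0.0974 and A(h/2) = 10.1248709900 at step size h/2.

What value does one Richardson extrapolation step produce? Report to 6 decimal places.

10.124894

Method order is 4; weight 2^4 = 16.
A(h/2) − A(h) = 10.1248709900 − 10.1245190234 = 0.0003519666
Correction (A(h/2) − A(h))/(16 − 1) = 0.0003519666/15 = 0.0000234644
R = 10.1248709900 + 0.0000234644 = 10.1248944544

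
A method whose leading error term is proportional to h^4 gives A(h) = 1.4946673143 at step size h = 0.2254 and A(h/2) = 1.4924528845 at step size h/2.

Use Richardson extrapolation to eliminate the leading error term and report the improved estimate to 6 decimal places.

r = 4: numerator weight 16, denominator 15.
2^4·A(h/2) = 23.8792461520; minus A(h) gives 22.3845788377.
R = 22.3845788377/15 = 1.4923052558

1.492305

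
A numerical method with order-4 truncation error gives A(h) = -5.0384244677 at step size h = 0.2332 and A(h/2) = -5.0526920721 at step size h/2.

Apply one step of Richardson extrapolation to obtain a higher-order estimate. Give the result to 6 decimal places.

-5.053643

r = 4: numerator weight 16, denominator 15.
16×(-5.0526920721) = -80.8430731536; (-80.8430731536) − (-5.0384244677) = -75.8046486859
Extrapolated: (-75.8046486859) / 15 = -5.0536432457
Shift from A(h/2): −0.0009511736.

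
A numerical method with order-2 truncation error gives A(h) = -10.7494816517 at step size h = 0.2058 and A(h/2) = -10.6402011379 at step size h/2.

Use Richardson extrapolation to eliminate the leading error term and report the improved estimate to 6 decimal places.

Method order is 2; weight 2^2 = 4.
A(h/2) − A(h) = -10.6402011379 − (-10.7494816517) = 0.1092805138
Divide by 2^2 − 1 = 3: 0.1092805138/3 = 0.0364268379
R = -10.6402011379 + 0.0364268379 = -10.6037743000

-10.603774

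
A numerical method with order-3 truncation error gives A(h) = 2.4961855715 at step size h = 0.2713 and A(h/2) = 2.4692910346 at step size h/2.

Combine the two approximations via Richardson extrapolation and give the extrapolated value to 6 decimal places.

2.465449

The method has order 3: 2^3 = 8.
Weighted: 19.7543282768 − 2.4961855715 = 17.2581427053
R = 17.2581427053/7 = 2.4654489579
Correction |R − A(h/2)| = 3.842e-03; gap |A(h/2) − A(h)| = 2.689e-02.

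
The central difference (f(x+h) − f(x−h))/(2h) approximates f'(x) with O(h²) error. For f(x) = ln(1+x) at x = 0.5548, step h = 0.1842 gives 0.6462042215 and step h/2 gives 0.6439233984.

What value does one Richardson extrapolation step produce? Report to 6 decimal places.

r = 2: numerator weight 4, denominator 3.
Numerator 4 × A(h/2) − A(h) = 4 × 0.6439233984 − 0.6462042215 = 1.9294893721
Denominator 4 − 1 = 3.
(4 × 0.6439233984 − 0.6462042215)/(4 − 1) = 0.6431631240
Correction |R − A(h/2)| = 7.603e-04; gap |A(h/2) − A(h)| = 2.281e-03.

0.643163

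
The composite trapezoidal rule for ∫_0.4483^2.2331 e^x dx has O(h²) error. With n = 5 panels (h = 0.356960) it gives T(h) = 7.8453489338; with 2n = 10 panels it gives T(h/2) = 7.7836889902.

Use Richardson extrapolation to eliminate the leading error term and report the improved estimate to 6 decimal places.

7.763136

Order 2 gives 2^r = 4 and 2^r − 1 = 3.
Numerator 4*A(h/2) − A(h) = 4*7.7836889902 − 7.8453489338 = 23.2894070270
R = 23.2894070270/3 = 7.7631356757
Gap between inputs: 6.166e-02; correction applied: −0.0205533145.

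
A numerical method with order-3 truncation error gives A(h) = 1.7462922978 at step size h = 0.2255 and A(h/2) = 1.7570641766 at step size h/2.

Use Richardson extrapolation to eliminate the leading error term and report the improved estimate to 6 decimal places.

With r = 3 the leading error scales as h^3, so the weight is 2^3 = 8.
8*1.7570641766 = 14.0565134128; subtract 1.7462922978 → 12.3102211150
Denominator 8 − 1 = 7.
R = 12.3102211150/7 = 1.7586030164

1.758603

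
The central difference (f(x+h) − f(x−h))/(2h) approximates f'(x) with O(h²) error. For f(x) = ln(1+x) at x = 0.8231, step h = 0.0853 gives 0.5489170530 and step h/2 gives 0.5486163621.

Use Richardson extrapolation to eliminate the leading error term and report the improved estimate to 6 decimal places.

0.548516

With r = 2 the leading error scales as h^2, so the weight is 2^2 = 4.
Top: 4(0.5486163621) − (0.5489170530) = 1.6455483954
Divide by 2^2 − 1 = 3.
R = 1.6455483954/3 = 0.5485161318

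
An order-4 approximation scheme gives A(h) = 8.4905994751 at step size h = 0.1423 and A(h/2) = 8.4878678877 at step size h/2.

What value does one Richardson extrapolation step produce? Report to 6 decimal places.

8.487686

The method has order 4: 2^4 = 16.
16·8.4878678877 = 135.8058862032; 135.8058862032 − 8.4905994751 = 127.3152867281
127.3152867281 ÷ 15 = 8.4876857819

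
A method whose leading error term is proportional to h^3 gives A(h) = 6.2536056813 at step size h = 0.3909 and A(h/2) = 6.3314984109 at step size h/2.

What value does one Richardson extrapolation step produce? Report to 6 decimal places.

6.342626

Leading term ∝ h^3; use weight 8 = 2^3.
8·6.3314984109 − 6.2536056813 = 44.3983816059
Divide by 2^3 − 1 = 7.
R = 44.3983816059/7 = 6.3426259437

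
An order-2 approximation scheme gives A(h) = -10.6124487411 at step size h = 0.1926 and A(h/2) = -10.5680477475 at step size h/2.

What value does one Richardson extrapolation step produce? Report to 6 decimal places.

r = 2: numerator weight 4, denominator 3.
Difference of the inputs: -10.5680477475 − (-10.6124487411) = 0.0444009936
Divide by 2^2 − 1 = 3: 0.0444009936/3 = 0.0148003312
R = A(h/2) + (A(h/2) − A(h))/3 = -10.5680477475 + 0.0148003312 = -10.5532474163

-10.553247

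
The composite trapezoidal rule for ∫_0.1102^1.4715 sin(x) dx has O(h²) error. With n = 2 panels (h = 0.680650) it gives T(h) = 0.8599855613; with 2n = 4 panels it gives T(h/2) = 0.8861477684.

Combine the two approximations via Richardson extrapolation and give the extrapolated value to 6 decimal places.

0.894869

r = 2: numerator weight 4, denominator 3.
Top: 4(0.8861477684) − (0.8599855613) = 2.6846055123
(4×0.8861477684 − 0.8599855613)/(4 − 1) = 0.8948685041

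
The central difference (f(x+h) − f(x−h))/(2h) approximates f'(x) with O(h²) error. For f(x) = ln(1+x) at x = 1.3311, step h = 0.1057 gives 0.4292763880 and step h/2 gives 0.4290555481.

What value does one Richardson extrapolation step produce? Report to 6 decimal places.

0.428982

Leading term ∝ h^2; use weight 4 = 2^2.
Difference of the inputs: 0.4290555481 − 0.4292763880 = -0.0002208399
Divide by 2^2 − 1 = 3: (-0.0002208399)/3 = -0.0000736133
R = 0.4290555481 − 0.0000736133 = 0.4289819348
Shift from A(h/2): −0.0000736133.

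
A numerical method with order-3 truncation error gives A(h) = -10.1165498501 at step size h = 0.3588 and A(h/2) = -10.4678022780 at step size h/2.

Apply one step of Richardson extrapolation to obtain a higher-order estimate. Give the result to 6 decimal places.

With r = 3 the leading error scales as h^3, so the weight is 2^3 = 8.
8 × (-10.4678022780) = -83.7424182240; subtract (-10.1165498501) → -73.6258683739
R = (-73.6258683739)/7 = -10.5179811963

-10.517981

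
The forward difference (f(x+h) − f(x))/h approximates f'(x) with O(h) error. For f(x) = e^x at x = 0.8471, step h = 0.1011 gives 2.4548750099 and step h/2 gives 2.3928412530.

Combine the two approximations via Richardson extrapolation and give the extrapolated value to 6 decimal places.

2.330807

Method order is 1; weight 2^1 = 2.
2*2.3928412530 − 2.4548750099 = 2.3308074961
Denominator 2 − 1 = 1.
(2*2.3928412530 − 2.4548750099)/(2 − 1) = 2.3308074961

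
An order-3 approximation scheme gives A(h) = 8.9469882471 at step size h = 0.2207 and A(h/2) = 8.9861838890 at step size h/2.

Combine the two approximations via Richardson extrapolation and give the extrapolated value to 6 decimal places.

8.991783

The method has order 3: 2^3 = 8.
Top: 8(8.9861838890) − (8.9469882471) = 62.9424828649
(8×8.9861838890 − 8.9469882471)/(8 − 1) = 8.9917832664
Shift from A(h/2): +0.0055993774.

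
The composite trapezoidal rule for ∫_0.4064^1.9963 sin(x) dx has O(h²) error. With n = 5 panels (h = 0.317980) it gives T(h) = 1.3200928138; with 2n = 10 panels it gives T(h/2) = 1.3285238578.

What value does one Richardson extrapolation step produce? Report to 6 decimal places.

Method order is 2; weight 2^2 = 4.
4×1.3285238578 = 5.3140954312; 5.3140954312 − 1.3200928138 = 3.9940026174
(4×1.3285238578 − 1.3200928138)/(4 − 1) = 1.3313342058

1.331334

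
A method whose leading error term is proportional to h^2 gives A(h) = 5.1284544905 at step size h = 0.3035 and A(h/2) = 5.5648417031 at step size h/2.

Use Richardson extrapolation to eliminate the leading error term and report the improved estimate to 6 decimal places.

With r = 2 the leading error scales as h^2, so the weight is 2^2 = 4.
Numerator 4 × A(h/2) − A(h) = 4 × 5.5648417031 − 5.1284544905 = 17.1309123219
Divide by 2^2 − 1 = 3.
(4 × 5.5648417031 − 5.1284544905)/(4 − 1) = 5.7103041073

5.710304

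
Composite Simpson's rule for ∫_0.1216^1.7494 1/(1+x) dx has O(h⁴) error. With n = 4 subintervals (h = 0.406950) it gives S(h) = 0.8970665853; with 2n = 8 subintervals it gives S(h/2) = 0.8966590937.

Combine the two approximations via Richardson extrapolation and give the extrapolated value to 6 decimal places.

Leading term ∝ h^4; use weight 16 = 2^4.
2^4×A(h/2) = 14.3465454992; minus A(h) gives 13.4494789139.
13.4494789139 ÷ 15 = 0.8966319276
Correction |R − A(h/2)| = 2.717e-05; gap |A(h/2) − A(h)| = 4.075e-04.

0.896632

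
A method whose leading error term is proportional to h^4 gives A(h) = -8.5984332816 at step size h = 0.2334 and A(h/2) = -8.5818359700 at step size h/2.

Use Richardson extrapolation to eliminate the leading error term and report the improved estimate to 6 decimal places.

r = 4: numerator weight 16, denominator 15.
Numerator 16 × A(h/2) − A(h) = 16 × (-8.5818359700) − (-8.5984332816) = -128.7109422384
Divide by 2^4 − 1 = 15.
(-128.7109422384) ÷ 15 = -8.5807294826

-8.580729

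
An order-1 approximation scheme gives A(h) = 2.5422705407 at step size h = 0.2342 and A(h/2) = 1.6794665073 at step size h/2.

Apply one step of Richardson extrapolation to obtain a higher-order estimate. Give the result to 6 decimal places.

0.816662

Order 1 gives 2^r = 2 and 2^r − 1 = 1.
2·1.6794665073 = 3.3589330146; subtract 2.5422705407 → 0.8166624739
Extrapolated: 0.8166624739 / 1 = 0.8166624739
Shift from A(h/2): −0.8628040334.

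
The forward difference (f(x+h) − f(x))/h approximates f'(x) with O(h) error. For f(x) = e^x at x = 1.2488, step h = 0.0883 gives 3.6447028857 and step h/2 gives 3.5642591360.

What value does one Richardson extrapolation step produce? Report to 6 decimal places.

The method has order 1: 2^1 = 2.
2×3.5642591360 = 7.1285182720; 7.1285182720 − 3.6447028857 = 3.4838153863
(2×3.5642591360 − 3.6447028857)/(2 − 1) = 3.4838153863

3.483815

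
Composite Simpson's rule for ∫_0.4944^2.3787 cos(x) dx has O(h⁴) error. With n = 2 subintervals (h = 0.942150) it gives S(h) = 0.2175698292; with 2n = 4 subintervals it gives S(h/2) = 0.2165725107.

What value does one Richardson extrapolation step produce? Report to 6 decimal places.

0.216506

Error is O(h^4); halving h shrinks it by 2^4 = 16.
Numerator 16 × A(h/2) − A(h) = 16 × 0.2165725107 − 0.2175698292 = 3.2475903420
Divide by 2^4 − 1 = 15.
R = 3.2475903420/15 = 0.2165060228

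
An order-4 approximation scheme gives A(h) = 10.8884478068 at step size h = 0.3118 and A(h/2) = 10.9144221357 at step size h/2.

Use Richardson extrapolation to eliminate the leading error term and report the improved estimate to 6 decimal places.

10.916154

Order 4 gives 2^r = 16 and 2^r − 1 = 15.
Weighted: 174.6307541712 − 10.8884478068 = 163.7423063644
Divide by 2^4 − 1 = 15.
Extrapolated: 163.7423063644 / 15 = 10.9161537576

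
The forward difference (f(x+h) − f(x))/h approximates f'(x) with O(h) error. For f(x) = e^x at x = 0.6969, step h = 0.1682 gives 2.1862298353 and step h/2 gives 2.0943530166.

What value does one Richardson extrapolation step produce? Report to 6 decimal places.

2.002476

r = 1: numerator weight 2, denominator 1.
2*2.0943530166 = 4.1887060332; subtract 2.1862298353 → 2.0024761979
Denominator 2 − 1 = 1.
2.0024761979 ÷ 1 = 2.0024761979
Correction |R − A(h/2)| = 9.188e-02; gap |A(h/2) − A(h)| = 9.188e-02.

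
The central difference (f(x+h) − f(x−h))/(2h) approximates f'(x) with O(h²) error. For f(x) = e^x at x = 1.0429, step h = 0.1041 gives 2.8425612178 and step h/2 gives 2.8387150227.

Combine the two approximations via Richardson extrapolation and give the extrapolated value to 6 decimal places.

Order 2 gives 2^r = 4 and 2^r − 1 = 3.
Weighted: 11.3548600908 − 2.8425612178 = 8.5122988730
R = 8.5122988730/3 = 2.8374329577

2.837433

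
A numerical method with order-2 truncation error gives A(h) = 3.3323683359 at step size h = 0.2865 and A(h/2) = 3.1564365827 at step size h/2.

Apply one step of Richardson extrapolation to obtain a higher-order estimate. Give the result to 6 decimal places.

3.097793

Leading term ∝ h^2; use weight 4 = 2^2.
Top: 4(3.1564365827) − (3.3323683359) = 9.2933779949
Divide by 2^2 − 1 = 3.
Result: 3.0977926650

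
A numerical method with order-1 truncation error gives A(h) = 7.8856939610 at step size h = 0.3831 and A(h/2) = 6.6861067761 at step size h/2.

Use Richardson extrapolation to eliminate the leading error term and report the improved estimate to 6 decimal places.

r = 1: numerator weight 2, denominator 1.
2^1 × A(h/2) = 13.3722135522; minus A(h) gives 5.4865195912.
R = 5.4865195912/1 = 5.4865195912
Shift from A(h/2): −1.1995871849.

5.486520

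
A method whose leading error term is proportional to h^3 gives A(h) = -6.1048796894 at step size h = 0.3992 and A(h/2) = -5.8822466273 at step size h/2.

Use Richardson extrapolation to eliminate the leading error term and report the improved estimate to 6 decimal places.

Error is O(h^3); halving h shrinks it by 2^3 = 8.
2^3*A(h/2) = -47.0579730184; minus A(h) gives -40.9530933290.
Denominator 8 − 1 = 7.
R = (-40.9530933290)/7 = -5.8504419041
Gap between inputs: 2.226e-01; correction applied: +0.0318047232.

-5.850442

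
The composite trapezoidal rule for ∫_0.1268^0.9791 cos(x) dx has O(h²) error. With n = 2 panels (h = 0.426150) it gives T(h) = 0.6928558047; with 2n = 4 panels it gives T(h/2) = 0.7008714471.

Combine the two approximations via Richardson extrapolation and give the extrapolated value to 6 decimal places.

0.703543

Method order is 2; weight 2^2 = 4.
A(h/2) − A(h) = 0.7008714471 − 0.6928558047 = 0.0080156424
Divide by 2^2 − 1 = 3: 0.0080156424/3 = 0.0026718808
R = 0.7008714471 + 0.0026718808 = 0.7035433279
Correction |R − A(h/2)| = 2.672e-03; gap |A(h/2) − A(h)| = 8.016e-03.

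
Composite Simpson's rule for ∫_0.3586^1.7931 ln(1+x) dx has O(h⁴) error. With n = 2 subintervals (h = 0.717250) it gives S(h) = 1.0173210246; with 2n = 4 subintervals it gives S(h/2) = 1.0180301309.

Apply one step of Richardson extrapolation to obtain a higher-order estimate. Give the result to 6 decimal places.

The method has order 4: 2^4 = 16.
2^4 × A(h/2) = 16.2884820944; minus A(h) gives 15.2711610698.
Extrapolated: 15.2711610698 / 15 = 1.0180774047

1.018077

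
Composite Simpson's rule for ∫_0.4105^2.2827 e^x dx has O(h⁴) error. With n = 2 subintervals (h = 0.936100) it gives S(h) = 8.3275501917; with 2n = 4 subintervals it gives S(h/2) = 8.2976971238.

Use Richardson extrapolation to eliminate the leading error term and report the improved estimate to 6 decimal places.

8.295707

Error is O(h^4); halving h shrinks it by 2^4 = 16.
A(h/2) − A(h) = 8.2976971238 − 8.3275501917 = -0.0298530679
Correction (A(h/2) − A(h))/(16 − 1) = (-0.0298530679)/15 = -0.0019902045
R = 8.2976971238 − 0.0019902045 = 8.2957069193
Shift from A(h/2): −0.0019902045.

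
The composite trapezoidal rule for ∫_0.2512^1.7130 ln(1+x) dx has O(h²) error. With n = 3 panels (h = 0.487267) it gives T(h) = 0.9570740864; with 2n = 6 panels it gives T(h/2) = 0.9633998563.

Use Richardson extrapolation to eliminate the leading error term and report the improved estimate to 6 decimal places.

0.965508

r = 2, so 2^r = 4.
Top: 4(0.9633998563) − (0.9570740864) = 2.8965253388
Extrapolated: 2.8965253388 / 3 = 0.9655084463
Gap between inputs: 6.326e-03; correction applied: +0.0021085900.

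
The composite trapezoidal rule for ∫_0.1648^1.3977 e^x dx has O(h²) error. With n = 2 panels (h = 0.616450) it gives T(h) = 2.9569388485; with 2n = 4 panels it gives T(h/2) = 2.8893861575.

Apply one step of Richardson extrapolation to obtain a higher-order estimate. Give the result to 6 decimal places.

r = 2: numerator weight 4, denominator 3.
2^2 × A(h/2) = 11.5575446300; minus A(h) gives 8.6006057815.
Divide by 2^2 − 1 = 3.
(4 × 2.8893861575 − 2.9569388485)/(4 − 1) = 2.8668685938

2.866869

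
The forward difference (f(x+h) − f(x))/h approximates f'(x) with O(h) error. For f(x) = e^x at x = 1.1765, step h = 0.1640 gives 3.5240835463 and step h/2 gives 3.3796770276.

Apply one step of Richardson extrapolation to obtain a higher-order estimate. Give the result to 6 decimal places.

Error is O(h^1); halving h shrinks it by 2^1 = 2.
2×3.3796770276 = 6.7593540552; subtract 3.5240835463 → 3.2352705089
Divide by 2^1 − 1 = 1.
R = 3.2352705089/1 = 3.2352705089
Gap between inputs: 1.444e-01; correction applied: −0.1444065187.

3.235271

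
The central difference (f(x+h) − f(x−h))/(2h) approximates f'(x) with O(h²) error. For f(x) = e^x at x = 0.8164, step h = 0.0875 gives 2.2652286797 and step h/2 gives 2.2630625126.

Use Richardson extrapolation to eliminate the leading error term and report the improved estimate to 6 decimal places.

Order 2 gives 2^r = 4 and 2^r − 1 = 3.
A(h/2) − A(h) = 2.2630625126 − 2.2652286797 = -0.0021661671
Divide by 2^2 − 1 = 3: (-0.0021661671)/3 = -0.0007220557
R = 2.2630625126 − 0.0007220557 = 2.2623404569
Shift from A(h/2): −0.0007220557.

2.262340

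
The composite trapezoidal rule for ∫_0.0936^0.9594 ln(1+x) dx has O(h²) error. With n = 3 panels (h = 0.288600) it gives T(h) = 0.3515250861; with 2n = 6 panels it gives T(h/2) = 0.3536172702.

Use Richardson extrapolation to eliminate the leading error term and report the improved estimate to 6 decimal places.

0.354315

Leading term ∝ h^2; use weight 4 = 2^2.
Top: 4(0.3536172702) − (0.3515250861) = 1.0629439947
1.0629439947 ÷ 3 = 0.3543146649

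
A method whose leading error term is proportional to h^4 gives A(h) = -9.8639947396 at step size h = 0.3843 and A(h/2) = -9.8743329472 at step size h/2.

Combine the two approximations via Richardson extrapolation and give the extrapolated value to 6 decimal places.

-9.875022

The method has order 4: 2^4 = 16.
Weighted: (-157.9893271552) − (-9.8639947396) = -148.1253324156
Divide by 2^4 − 1 = 15.
R = (-148.1253324156)/15 = -9.8750221610
Gap between inputs: 1.034e-02; correction applied: −0.0006892138.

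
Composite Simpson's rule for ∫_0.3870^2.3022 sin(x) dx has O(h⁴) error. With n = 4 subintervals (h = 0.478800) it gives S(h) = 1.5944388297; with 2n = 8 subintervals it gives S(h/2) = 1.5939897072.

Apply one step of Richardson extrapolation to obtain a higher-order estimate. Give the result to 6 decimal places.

r = 4, so 2^r = 16.
A(h/2) − A(h) = 1.5939897072 − 1.5944388297 = -0.0004491225
Divide by 2^4 − 1 = 15: (-0.0004491225)/15 = -0.0000299415
R = 1.5939897072 − 0.0000299415 = 1.5939597657

1.593960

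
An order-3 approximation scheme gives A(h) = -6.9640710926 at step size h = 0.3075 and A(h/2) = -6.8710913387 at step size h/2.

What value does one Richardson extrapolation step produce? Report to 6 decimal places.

Order 3 gives 2^r = 8 and 2^r − 1 = 7.
8*(-6.8710913387) = -54.9687307096; subtract (-6.9640710926) → -48.0046596170
Divide by 2^3 − 1 = 7.
Extrapolated: (-48.0046596170) / 7 = -6.8578085167
Shift from A(h/2): +0.0132828220.

-6.857809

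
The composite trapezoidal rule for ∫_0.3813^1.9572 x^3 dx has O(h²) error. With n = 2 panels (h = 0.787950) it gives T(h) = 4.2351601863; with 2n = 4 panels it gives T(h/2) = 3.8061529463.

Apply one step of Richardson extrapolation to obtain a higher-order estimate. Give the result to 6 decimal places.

3.663151

The method has order 2: 2^2 = 4.
4×3.8061529463 − 4.2351601863 = 10.9894515989
(4×3.8061529463 − 4.2351601863)/(4 − 1) = 3.6631505330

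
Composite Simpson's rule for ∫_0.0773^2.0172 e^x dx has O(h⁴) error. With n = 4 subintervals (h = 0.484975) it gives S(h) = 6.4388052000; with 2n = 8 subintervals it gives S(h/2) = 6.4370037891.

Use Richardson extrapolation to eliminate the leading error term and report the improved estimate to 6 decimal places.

Error is O(h^4); halving h shrinks it by 2^4 = 16.
2^4*A(h/2) = 102.9920606256; minus A(h) gives 96.5532554256.
(16*6.4370037891 − 6.4388052000)/(16 − 1) = 6.4368836950

6.436884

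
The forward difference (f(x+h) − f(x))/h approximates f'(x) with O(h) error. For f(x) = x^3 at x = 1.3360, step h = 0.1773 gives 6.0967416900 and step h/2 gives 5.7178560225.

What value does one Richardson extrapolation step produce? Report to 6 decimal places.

5.338970

With r = 1 the leading error scales as h^1, so the weight is 2^1 = 2.
2*5.7178560225 − 6.0967416900 = 5.3389703550
(2*5.7178560225 − 6.0967416900)/(2 − 1) = 5.3389703550
Gap between inputs: 3.789e-01; correction applied: −0.3788856675.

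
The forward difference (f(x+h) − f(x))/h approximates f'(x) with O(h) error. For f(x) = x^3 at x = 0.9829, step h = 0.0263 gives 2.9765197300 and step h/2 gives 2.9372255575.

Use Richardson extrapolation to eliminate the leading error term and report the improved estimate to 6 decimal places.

Error is O(h^1); halving h shrinks it by 2^1 = 2.
2^1 × A(h/2) = 5.8744511150; minus A(h) gives 2.8979313850.
Divide by 2^1 − 1 = 1.
R = 2.8979313850/1 = 2.8979313850
Gap between inputs: 3.929e-02; correction applied: −0.0392941725.

2.897931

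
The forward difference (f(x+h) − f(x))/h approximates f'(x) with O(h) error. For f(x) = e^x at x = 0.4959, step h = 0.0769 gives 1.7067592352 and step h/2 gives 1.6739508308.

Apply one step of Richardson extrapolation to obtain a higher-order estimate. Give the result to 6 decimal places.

Error is O(h^1); halving h shrinks it by 2^1 = 2.
Numerator 2*A(h/2) − A(h) = 2*1.6739508308 − 1.7067592352 = 1.6411424264
1.6411424264 ÷ 1 = 1.6411424264

1.641142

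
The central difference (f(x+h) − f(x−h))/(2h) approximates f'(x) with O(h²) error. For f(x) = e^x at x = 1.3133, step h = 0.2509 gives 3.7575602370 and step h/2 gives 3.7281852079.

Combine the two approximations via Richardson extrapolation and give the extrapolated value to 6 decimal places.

r = 2, so 2^r = 4.
Weighted: 14.9127408316 − 3.7575602370 = 11.1551805946
Denominator 4 − 1 = 3.
(4×3.7281852079 − 3.7575602370)/(4 − 1) = 3.7183935315
Correction |R − A(h/2)| = 9.792e-03; gap |A(h/2) − A(h)| = 2.938e-02.

3.718394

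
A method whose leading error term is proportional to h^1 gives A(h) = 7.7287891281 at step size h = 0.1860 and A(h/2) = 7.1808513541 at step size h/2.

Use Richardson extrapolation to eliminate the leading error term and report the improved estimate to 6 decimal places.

6.632914

Method order is 1; weight 2^1 = 2.
Difference of the inputs: 7.1808513541 − 7.7287891281 = -0.5479377740
Divide by 2^1 − 1 = 1: (-0.5479377740)/1 = -0.5479377740
R = A(h/2) + (A(h/2) − A(h))/1 = 7.1808513541 − 0.5479377740 = 6.6329135801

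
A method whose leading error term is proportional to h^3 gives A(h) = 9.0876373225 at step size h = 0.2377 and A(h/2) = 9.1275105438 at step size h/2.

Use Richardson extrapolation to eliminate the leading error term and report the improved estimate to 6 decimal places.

9.133207

Method order is 3; weight 2^3 = 8.
8×9.1275105438 = 73.0200843504; 73.0200843504 − 9.0876373225 = 63.9324470279
Denominator 8 − 1 = 7.
Result: 9.1332067183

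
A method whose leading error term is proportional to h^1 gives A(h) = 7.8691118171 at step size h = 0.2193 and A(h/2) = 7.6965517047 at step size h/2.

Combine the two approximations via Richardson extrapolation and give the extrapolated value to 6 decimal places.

7.523992

Error is O(h^1); halving h shrinks it by 2^1 = 2.
Top: 2(7.6965517047) − (7.8691118171) = 7.5239915923
7.5239915923 ÷ 1 = 7.5239915923
Correction |R − A(h/2)| = 1.726e-01; gap |A(h/2) − A(h)| = 1.726e-01.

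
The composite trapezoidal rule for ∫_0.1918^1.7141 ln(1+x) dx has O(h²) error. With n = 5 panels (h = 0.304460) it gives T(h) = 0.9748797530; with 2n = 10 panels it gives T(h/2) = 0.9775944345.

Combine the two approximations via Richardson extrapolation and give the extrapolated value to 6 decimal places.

0.978499

The method has order 2: 2^2 = 4.
Numerator 4×A(h/2) − A(h) = 4×0.9775944345 − 0.9748797530 = 2.9354979850
Denominator 4 − 1 = 3.
2.9354979850 ÷ 3 = 0.9784993283
Gap between inputs: 2.715e-03; correction applied: +0.0009048938.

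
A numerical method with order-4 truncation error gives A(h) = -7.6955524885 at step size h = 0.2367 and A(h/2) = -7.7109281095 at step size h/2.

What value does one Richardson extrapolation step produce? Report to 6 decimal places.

-7.711953

r = 4: numerator weight 16, denominator 15.
16 × (-7.7109281095) − (-7.6955524885) = -115.6792972635
Denominator 16 − 1 = 15.
(-115.6792972635) ÷ 15 = -7.7119531509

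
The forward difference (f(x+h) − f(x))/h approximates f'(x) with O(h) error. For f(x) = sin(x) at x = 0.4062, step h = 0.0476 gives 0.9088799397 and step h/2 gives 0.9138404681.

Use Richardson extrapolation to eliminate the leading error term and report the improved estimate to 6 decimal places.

0.918801

Error is O(h^1); halving h shrinks it by 2^1 = 2.
2*0.9138404681 = 1.8276809362; subtract 0.9088799397 → 0.9188009965
0.9188009965 ÷ 1 = 0.9188009965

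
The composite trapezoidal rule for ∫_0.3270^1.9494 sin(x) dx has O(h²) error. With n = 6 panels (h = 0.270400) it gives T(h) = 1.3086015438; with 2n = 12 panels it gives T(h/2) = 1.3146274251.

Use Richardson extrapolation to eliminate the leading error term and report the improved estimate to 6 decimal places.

1.316636

r = 2, so 2^r = 4.
4*1.3146274251 = 5.2585097004; 5.2585097004 − 1.3086015438 = 3.9499081566
Divide by 2^2 − 1 = 3.
Result: 1.3166360522
Shift from A(h/2): +0.0020086271.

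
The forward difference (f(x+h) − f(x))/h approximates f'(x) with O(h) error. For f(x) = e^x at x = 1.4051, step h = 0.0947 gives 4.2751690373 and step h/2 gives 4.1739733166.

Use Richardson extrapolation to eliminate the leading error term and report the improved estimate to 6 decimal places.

Leading term ∝ h^1; use weight 2 = 2^1.
2·4.1739733166 = 8.3479466332; 8.3479466332 − 4.2751690373 = 4.0727775959
Extrapolated: 4.0727775959 / 1 = 4.0727775959
Correction |R − A(h/2)| = 1.012e-01; gap |A(h/2) − A(h)| = 1.012e-01.

4.072778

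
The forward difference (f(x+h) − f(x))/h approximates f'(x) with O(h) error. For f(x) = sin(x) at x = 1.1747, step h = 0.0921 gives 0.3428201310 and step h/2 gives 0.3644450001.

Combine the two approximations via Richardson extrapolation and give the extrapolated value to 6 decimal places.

0.386070

r = 1: numerator weight 2, denominator 1.
Numerator 2×A(h/2) − A(h) = 2×0.3644450001 − 0.3428201310 = 0.3860698692
Divide by 2^1 − 1 = 1.
So the Richardson estimate is 0.3860698692.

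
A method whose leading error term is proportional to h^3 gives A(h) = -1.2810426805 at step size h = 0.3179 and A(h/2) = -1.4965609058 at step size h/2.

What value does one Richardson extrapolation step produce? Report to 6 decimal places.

-1.527349

Leading term ∝ h^3; use weight 8 = 2^3.
Top: 8(-1.4965609058) − (-1.2810426805) = -10.6914445659
Denominator 8 − 1 = 7.
Result: -1.5273492237
Shift from A(h/2): −0.0307883179.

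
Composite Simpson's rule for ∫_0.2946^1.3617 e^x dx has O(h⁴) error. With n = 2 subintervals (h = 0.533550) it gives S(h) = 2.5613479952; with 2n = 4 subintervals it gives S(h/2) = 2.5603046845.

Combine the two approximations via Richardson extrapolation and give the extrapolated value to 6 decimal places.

2.560235

Error is O(h^4); halving h shrinks it by 2^4 = 16.
Difference of the inputs: 2.5603046845 − 2.5613479952 = -0.0010433107
Divide by 2^4 − 1 = 15: (-0.0010433107)/15 = -0.0000695540
R = 2.5603046845 − 0.0000695540 = 2.5602351305
Shift from A(h/2): −0.0000695540.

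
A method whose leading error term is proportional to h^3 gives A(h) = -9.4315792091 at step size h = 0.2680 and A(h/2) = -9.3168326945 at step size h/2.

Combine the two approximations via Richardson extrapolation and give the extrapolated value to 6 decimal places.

-9.300440

Order 3 gives 2^r = 8 and 2^r − 1 = 7.
8×(-9.3168326945) − (-9.4315792091) = -65.1030823469
Divide by 2^3 − 1 = 7.
R = (-65.1030823469)/7 = -9.3004403353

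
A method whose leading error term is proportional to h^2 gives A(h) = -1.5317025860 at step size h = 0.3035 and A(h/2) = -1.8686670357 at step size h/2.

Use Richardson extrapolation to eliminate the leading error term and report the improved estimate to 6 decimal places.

r = 2, so 2^r = 4.
Numerator 4 × A(h/2) − A(h) = 4 × (-1.8686670357) − (-1.5317025860) = -5.9429655568
Divide by 2^2 − 1 = 3.
(-5.9429655568) ÷ 3 = -1.9809885189
Shift from A(h/2): −0.1123214832.

-1.980989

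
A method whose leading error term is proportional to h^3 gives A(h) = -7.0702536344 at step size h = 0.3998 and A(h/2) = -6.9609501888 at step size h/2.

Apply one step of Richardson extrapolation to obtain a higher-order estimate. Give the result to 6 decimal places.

-6.945335

Method order is 3; weight 2^3 = 8.
Top: 8(-6.9609501888) − (-7.0702536344) = -48.6173478760
R = (-48.6173478760)/7 = -6.9453354109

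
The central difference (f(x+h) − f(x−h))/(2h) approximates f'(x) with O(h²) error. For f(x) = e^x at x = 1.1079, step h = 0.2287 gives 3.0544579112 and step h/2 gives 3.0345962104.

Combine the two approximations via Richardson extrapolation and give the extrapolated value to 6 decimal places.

Method order is 2; weight 2^2 = 4.
4 × 3.0345962104 = 12.1383848416; 12.1383848416 − 3.0544579112 = 9.0839269304
9.0839269304 ÷ 3 = 3.0279756435

3.027976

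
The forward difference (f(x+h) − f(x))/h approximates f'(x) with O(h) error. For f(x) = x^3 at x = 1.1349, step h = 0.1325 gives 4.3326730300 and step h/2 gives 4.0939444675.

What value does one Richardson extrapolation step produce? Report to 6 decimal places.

The method has order 1: 2^1 = 2.
2 × 4.0939444675 − 4.3326730300 = 3.8552159050
R = 3.8552159050/1 = 3.8552159050

3.855216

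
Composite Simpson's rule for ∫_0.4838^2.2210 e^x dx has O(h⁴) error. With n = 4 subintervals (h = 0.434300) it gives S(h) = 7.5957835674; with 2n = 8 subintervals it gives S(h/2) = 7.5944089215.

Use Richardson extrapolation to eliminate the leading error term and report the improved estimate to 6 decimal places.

Method order is 4; weight 2^4 = 16.
Weighted: 121.5105427440 − 7.5957835674 = 113.9147591766
113.9147591766 ÷ 15 = 7.5943172784

7.594317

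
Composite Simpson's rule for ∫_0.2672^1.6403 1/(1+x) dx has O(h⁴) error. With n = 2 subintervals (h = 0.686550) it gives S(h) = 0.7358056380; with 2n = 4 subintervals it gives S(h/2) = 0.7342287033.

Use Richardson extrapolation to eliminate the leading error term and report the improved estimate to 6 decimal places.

Order 4 gives 2^r = 16 and 2^r − 1 = 15.
Difference of the inputs: 0.7342287033 − 0.7358056380 = -0.0015769347
Correction (A(h/2) − A(h))/(16 − 1) = (-0.0015769347)/15 = -0.0001051290
R = 0.7342287033 − 0.0001051290 = 0.7341235743

0.734124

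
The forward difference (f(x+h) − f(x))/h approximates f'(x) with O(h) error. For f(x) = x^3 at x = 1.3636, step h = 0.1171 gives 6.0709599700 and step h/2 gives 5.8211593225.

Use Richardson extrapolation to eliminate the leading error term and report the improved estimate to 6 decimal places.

5.571359

Method order is 1; weight 2^1 = 2.
2^1×A(h/2) = 11.6423186450; minus A(h) gives 5.5713586750.
Extrapolated: 5.5713586750 / 1 = 5.5713586750
Gap between inputs: 2.498e-01; correction applied: −0.2498006475.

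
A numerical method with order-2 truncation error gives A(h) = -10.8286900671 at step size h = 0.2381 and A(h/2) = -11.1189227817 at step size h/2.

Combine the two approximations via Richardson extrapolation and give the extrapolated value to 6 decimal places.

Method order is 2; weight 2^2 = 4.
Numerator 4·A(h/2) − A(h) = 4·(-11.1189227817) − (-10.8286900671) = -33.6470010597
R = (-33.6470010597)/3 = -11.2156670199

-11.215667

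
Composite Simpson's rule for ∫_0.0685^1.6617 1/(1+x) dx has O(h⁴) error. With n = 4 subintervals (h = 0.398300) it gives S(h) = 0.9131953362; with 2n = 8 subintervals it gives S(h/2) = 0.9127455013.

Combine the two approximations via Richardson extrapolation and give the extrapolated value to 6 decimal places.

r = 4: numerator weight 16, denominator 15.
Numerator 16×A(h/2) − A(h) = 16×0.9127455013 − 0.9131953362 = 13.6907326846
Extrapolated: 13.6907326846 / 15 = 0.9127155123
Gap between inputs: 4.498e-04; correction applied: −0.0000299890.

0.912716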